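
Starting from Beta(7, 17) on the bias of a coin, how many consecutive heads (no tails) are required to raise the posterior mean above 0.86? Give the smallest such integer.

k = 98

After k heads and 0 tails the posterior is Beta(7+k, 17), with mean (7+k)/(7+17+k).
Set (7+k)/(24+k) > 0.86 and solve: k > (0.86·24 − 7)/(1 − 0.86) = 97.429.
The smallest integer exceeding 97.429 is 98, and checking k=98: (105)/(122) = 0.8607 > 0.86.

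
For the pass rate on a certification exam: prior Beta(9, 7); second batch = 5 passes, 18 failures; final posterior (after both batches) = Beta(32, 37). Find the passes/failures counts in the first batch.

18 passes and 12 failures

Because Beta–binomial updating is additive in the counts, the combined data contributed (α_post−α_prior, β_post−β_prior) successes and failures.
Total across both batches: 32−9=23 passes, 37−7=30 failures.
Subtract the second batch: 23−5=18 passes and 30−18=12 failures.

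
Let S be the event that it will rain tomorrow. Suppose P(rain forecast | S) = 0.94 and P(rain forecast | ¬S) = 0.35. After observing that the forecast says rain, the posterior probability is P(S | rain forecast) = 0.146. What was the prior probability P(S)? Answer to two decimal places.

P(S) = 0.06

In odds form, posterior odds = prior odds × likelihood ratio, so prior odds = posterior odds ÷ LR.
Posterior odds = 0.146/(1−0.146) = 0.1710. LR = 0.94/0.35 = 2.6857.
Prior odds = 0.1710/2.6857 = 0.0637, so P(S) = 0.0637/(1+0.0637) ≈ 0.06.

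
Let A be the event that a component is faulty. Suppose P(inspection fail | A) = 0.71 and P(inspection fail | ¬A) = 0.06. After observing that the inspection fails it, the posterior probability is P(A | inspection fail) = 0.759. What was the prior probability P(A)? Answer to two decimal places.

P(A) = 0.21

In odds form, posterior odds = prior odds × likelihood ratio, so prior odds = posterior odds ÷ LR.
Posterior odds = 0.759/(1−0.759) = 3.1494. LR = 0.71/0.06 = 11.8333.
Prior odds = 3.1494/11.8333 = 0.2661, so P(A) = 0.2661/(1+0.2661) ≈ 0.21.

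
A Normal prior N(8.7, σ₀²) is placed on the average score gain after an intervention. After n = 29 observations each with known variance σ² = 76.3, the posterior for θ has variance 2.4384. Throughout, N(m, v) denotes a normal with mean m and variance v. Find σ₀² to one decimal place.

σ₀² = 33.3

Posterior precision equals prior precision plus data precision: 1/σ_n² = 1/σ₀² + n/σ².
So 1/σ₀² = 1/2.4384 − 29/76.3 = 0.410105 − 0.380079 = 0.030026.
Hence σ₀² = 1/0.030026 ≈ 33.3.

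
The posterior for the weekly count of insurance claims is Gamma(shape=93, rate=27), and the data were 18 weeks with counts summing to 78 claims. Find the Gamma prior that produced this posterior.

A Gamma(α, β) prior (rate parametrization) on a Poisson rate with n observations summing to S gives posterior Gamma(α+S, β+n).
So α = 93 − 78 = 15 and β = 27 − 18 = 9.

Gamma(shape=15, rate=9)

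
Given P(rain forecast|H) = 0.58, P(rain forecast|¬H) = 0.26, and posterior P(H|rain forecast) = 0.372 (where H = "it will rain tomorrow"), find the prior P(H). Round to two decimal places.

P(H) = 0.21

Bayes' rule in odds form gives O(H|E) = O(H)·[P(E|H)/P(E|¬H)], hence O(H) = O(H|E)/LR.
Posterior odds = 0.372/(1−0.372) = 0.5924. LR = 0.58/0.26 = 2.2308.
Prior odds = 0.5924/2.2308 = 0.2656, so P(H) = 0.2656/(1+0.2656) ≈ 0.21.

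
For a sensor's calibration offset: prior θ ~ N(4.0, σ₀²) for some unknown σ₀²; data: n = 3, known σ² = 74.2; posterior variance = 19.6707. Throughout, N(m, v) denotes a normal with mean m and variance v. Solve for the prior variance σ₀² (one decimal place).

σ₀² = 96.1

For the Normal–Normal model with known σ², precisions add: τ_n = τ₀ + n/σ².
So 1/σ₀² = 1/19.6707 − 3/74.2 = 0.050837 − 0.040431 = 0.010406.
Hence σ₀² = 1/0.010406 ≈ 96.1.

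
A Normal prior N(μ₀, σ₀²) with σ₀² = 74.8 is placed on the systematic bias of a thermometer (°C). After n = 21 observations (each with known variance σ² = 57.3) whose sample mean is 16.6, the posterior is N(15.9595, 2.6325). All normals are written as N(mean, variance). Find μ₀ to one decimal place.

With known observation variance, the Normal–Normal posterior has precision τ_n = τ₀ + n/σ² and mean μ_n = (τ₀μ₀ + (n/σ²)x̄)/τ_n.
Here τ₀ = 1/74.8 = 0.013369 and τ_data = 21/57.3 = 0.366492, so τ_n = 0.379861.
Rearranging for μ₀: μ₀ = (μ_n·τ_n − τ_data·x̄)/τ₀ = (15.9595·0.379861 − 0.366492·16.6) / 0.013369 = -0.021376/0.013369 ≈ -1.6.

μ₀ = -1.6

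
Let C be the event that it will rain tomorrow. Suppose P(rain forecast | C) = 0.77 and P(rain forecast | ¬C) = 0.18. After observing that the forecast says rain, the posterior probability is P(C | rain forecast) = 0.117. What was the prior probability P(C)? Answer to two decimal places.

In odds form, posterior odds = prior odds × likelihood ratio, so prior odds = posterior odds ÷ LR.
Posterior odds = 0.117/(1−0.117) = 0.1325. LR = 0.77/0.18 = 4.2778.
Prior odds = 0.1325/4.2778 = 0.0310, so P(C) = 0.0310/(1+0.0310) ≈ 0.03.

P(C) = 0.03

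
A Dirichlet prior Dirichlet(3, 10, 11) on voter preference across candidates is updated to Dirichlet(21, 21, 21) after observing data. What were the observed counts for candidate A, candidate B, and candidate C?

For a Dirichlet(α) prior with multinomial counts c, the posterior is Dirichlet(α + c) componentwise.
Counts are posterior − prior componentwise: 21−3=18, 21−10=11, 21−11=10.

counts (18, 11, 10)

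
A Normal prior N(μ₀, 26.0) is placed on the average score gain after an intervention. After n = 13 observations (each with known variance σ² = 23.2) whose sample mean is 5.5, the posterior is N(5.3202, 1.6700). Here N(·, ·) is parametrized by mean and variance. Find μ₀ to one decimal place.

μ₀ = 2.7

The posterior mean is a precision-weighted average: μ_n = (τ₀μ₀ + τ_data·x̄)/(τ₀+τ_data), with τ₀=1/σ₀² and τ_data=n/σ².
Here τ₀ = 1/26.0 = 0.038462 and τ_data = 13/23.2 = 0.560345, so τ_n = 0.598807.
Rearranging for μ₀: μ₀ = (μ_n·τ_n − τ_data·x̄)/τ₀ = (5.3202·0.598807 − 0.560345·5.5) / 0.038462 = 0.103876/0.038462 ≈ 2.7.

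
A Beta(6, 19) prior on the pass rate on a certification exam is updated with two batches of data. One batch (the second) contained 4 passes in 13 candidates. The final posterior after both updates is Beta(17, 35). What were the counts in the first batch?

7 passes and 7 failures

Because Beta–binomial updating is additive in the counts, the combined data contributed (α_post−α_prior, β_post−β_prior) successes and failures.
Total across both batches: 17−6=11 passes, 35−19=16 failures.
Subtract the second batch: 11−4=7 passes and 16−9=7 failures.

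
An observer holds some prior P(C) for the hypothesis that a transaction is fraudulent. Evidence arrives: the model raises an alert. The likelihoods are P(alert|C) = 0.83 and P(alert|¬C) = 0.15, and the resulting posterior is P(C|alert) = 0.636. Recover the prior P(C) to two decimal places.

P(C) = 0.24

Bayes' rule in odds form gives O(C|E) = O(C)·[P(E|C)/P(E|¬C)], hence O(C) = O(C|E)/LR.
Posterior odds = 0.636/(1−0.636) = 1.7473. LR = 0.83/0.15 = 5.5333.
Prior odds = 1.7473/5.5333 = 0.3158, so P(C) = 0.3158/(1+0.3158) ≈ 0.24.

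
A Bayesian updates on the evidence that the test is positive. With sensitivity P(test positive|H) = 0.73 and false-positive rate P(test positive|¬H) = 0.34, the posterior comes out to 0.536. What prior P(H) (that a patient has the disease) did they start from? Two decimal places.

In odds form, posterior odds = prior odds × likelihood ratio, so prior odds = posterior odds ÷ LR.
Posterior odds = 0.536/(1−0.536) = 1.1552. LR = 0.73/0.34 = 2.1471.
Prior odds = 1.1552/2.1471 = 0.5380, so P(H) = 0.5380/(1+0.5380) ≈ 0.35.

P(H) = 0.35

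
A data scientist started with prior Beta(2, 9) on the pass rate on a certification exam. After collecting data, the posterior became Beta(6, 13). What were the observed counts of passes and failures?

A Beta(a, b) prior with s successes and f failures in binomial data gives a Beta(a+s, b+f) posterior.
So s = 6 − 2 = 4 and f = 13 − 9 = 4.

4 passes and 4 failures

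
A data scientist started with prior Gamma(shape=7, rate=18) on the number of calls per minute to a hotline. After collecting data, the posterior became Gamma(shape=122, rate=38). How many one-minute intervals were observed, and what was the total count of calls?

A Gamma(α, β) prior (rate parametrization) on a Poisson rate with n observations summing to S gives posterior Gamma(α+S, β+n).
Matching: Σxᵢ = 122 − 7 = 115 and n = 38 − 18 = 20.

n = 20 one-minute intervals with total 115 calls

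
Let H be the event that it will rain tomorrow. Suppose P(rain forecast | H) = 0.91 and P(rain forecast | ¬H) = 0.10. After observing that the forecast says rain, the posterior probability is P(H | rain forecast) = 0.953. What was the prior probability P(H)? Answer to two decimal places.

P(H) = 0.69

In odds form, posterior odds = prior odds × likelihood ratio, so prior odds = posterior odds ÷ LR.
Posterior odds = 0.953/(1−0.953) = 20.2766. LR = 0.91/0.10 = 9.1000.
Prior odds = 20.2766/9.1000 = 2.2282, so P(H) = 2.2282/(1+2.2282) ≈ 0.69.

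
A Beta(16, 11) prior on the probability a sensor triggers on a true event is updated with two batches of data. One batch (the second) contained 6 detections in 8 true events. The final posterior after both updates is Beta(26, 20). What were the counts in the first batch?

4 detections and 7 misses

Because Beta–binomial updating is additive in the counts, the combined data contributed (α_post−α_prior, β_post−β_prior) successes and failures.
Total across both batches: 26−16=10 detections, 20−11=9 misses.
Subtract the second batch: 10−6=4 detections and 9−2=7 misses.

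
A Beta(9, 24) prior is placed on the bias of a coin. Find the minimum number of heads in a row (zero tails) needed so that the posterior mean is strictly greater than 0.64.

k = 34

After k heads and 0 tails the posterior is Beta(9+k, 24), with mean (9+k)/(9+24+k).
Set (9+k)/(33+k) > 0.64 and solve: k > (0.64·33 − 9)/(1 − 0.64) = 33.667.
The smallest integer exceeding 33.667 is 34, and checking k=34: (43)/(67) = 0.6418 > 0.64.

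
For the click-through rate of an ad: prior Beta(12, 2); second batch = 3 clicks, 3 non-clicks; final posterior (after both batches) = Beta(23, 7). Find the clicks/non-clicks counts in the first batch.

8 clicks and 2 non-clicks

Sequential conjugate updates are equivalent to a single update on the pooled data, so total successes = posterior α − prior α and total failures = posterior β − prior β.
Total across both batches: 23−12=11 clicks, 7−2=5 non-clicks.
Subtract the second batch: 11−3=8 clicks and 5−3=2 non-clicks.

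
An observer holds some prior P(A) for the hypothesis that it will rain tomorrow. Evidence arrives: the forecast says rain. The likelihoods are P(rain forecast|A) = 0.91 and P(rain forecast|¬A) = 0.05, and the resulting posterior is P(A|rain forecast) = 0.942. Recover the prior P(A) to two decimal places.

In odds form, posterior odds = prior odds × likelihood ratio, so prior odds = posterior odds ÷ LR.
Posterior odds = 0.942/(1−0.942) = 16.2414. LR = 0.91/0.05 = 18.2000.
Prior odds = 16.2414/18.2000 = 0.8924, so P(A) = 0.8924/(1+0.8924) ≈ 0.47.

P(A) = 0.47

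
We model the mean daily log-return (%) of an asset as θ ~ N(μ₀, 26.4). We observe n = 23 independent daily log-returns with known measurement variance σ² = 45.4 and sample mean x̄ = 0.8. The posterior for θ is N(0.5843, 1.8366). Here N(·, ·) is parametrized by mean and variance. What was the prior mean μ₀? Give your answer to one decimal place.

With known observation variance, the Normal–Normal posterior has precision τ_n = τ₀ + n/σ² and mean μ_n = (τ₀μ₀ + (n/σ²)x̄)/τ_n.
Here τ₀ = 1/26.4 = 0.037879 and τ_data = 23/45.4 = 0.506608, so τ_n = 0.544487.
Rearranging for μ₀: μ₀ = (μ_n·τ_n − τ_data·x̄)/τ₀ = (0.5843·0.544487 − 0.506608·0.8) / 0.037879 = -0.087143/0.037879 ≈ -2.3.

μ₀ = -2.3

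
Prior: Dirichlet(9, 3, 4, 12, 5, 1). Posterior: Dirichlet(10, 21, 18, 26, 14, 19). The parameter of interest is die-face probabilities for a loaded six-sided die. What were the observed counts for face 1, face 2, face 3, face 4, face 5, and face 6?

For a Dirichlet(α) prior with multinomial counts c, the posterior is Dirichlet(α + c) componentwise.
Counts are posterior − prior componentwise: 10−9=1, 21−3=18, 18−4=14, 26−12=14, 14−5=9, 19−1=18.

counts (1, 18, 14, 14, 9, 18)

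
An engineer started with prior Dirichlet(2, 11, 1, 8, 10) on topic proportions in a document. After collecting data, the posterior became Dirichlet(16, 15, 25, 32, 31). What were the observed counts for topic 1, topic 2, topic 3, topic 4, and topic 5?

counts (14, 4, 24, 24, 21)

For a Dirichlet(α) prior with multinomial counts c, the posterior is Dirichlet(α + c) componentwise.
Counts are posterior − prior componentwise: 16−2=14, 15−11=4, 25−1=24, 32−8=24, 31−10=21.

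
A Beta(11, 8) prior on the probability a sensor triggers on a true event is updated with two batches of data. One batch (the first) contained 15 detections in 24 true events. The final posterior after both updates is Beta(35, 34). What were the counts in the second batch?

9 detections and 17 misses

Sequential conjugate updates are equivalent to a single update on the pooled data, so total successes = posterior α − prior α and total failures = posterior β − prior β.
Total across both batches: 35−11=24 detections, 34−8=26 misses.
Subtract the first batch: 24−15=9 detections and 26−9=17 misses.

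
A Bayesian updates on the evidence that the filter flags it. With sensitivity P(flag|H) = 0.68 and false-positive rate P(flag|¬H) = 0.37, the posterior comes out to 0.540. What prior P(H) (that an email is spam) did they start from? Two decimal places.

Bayes' rule in odds form gives O(H|E) = O(H)·[P(E|H)/P(E|¬H)], hence O(H) = O(H|E)/LR.
Posterior odds = 0.540/(1−0.540) = 1.1739. LR = 0.68/0.37 = 1.8378.
Prior odds = 1.1739/1.8378 = 0.6388, so P(H) = 0.6388/(1+0.6388) ≈ 0.39.

P(H) = 0.39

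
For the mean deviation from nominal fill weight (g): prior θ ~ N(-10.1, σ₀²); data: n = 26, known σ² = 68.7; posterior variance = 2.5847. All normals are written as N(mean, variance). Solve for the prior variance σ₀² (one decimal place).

σ₀² = 118.6

For the Normal–Normal model with known σ², precisions add: τ_n = τ₀ + n/σ².
So 1/σ₀² = 1/2.5847 − 26/68.7 = 0.386892 − 0.378457 = 0.008435.
Hence σ₀² = 1/0.008435 ≈ 118.6.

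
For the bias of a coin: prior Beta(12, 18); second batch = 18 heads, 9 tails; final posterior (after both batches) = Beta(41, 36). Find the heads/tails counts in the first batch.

11 heads and 9 tails

Because Beta–binomial updating is additive in the counts, the combined data contributed (α_post−α_prior, β_post−β_prior) successes and failures.
Total across both batches: 41−12=29 heads, 36−18=18 tails.
Subtract the second batch: 29−18=11 heads and 18−9=9 tails.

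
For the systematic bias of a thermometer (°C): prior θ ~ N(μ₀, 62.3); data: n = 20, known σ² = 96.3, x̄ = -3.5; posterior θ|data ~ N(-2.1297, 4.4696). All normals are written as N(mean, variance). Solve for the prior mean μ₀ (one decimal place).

The posterior mean is a precision-weighted average: μ_n = (τ₀μ₀ + τ_data·x̄)/(τ₀+τ_data), with τ₀=1/σ₀² and τ_data=n/σ².
Here τ₀ = 1/62.3 = 0.016051 and τ_data = 20/96.3 = 0.207684, so τ_n = 0.223735.
Rearranging for μ₀: μ₀ = (μ_n·τ_n − τ_data·x̄)/τ₀ = (-2.1297·0.223735 − 0.207684·-3.5) / 0.016051 = 0.250406/0.016051 ≈ 15.6.

μ₀ = 15.6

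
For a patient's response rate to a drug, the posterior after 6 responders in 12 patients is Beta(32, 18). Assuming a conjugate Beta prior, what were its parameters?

Beta(26, 12)

Beta is conjugate to the binomial likelihood: posterior = Beta(a+s, b+f).
So a = 32 − 6 = 26 and b = 18 − 6 = 12.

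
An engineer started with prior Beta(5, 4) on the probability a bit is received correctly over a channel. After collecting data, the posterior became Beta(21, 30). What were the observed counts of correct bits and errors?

Under Beta–binomial conjugacy the posterior parameters are (a+s, b+f).
So s = 21 − 5 = 16 and f = 30 − 4 = 26.

16 correct bits and 26 errors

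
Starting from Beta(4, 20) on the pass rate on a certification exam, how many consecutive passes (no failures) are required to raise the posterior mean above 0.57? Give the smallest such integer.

After k passes and 0 failures the posterior is Beta(4+k, 20), with mean (4+k)/(4+20+k).
Set (4+k)/(24+k) > 0.57 and solve: k > (0.57·24 − 4)/(1 − 0.57) = 22.512.
The smallest integer exceeding 22.512 is 23.

k = 23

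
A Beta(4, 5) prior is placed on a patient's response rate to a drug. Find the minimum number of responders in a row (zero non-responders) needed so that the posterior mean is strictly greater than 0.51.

k = 2

After k responders and 0 non-responders the posterior is Beta(4+k, 5), with mean (4+k)/(4+5+k).
Set (4+k)/(9+k) > 0.51 and solve: k > (0.51·9 − 4)/(1 − 0.51) = 1.204.
The smallest integer exceeding 1.204 is 2.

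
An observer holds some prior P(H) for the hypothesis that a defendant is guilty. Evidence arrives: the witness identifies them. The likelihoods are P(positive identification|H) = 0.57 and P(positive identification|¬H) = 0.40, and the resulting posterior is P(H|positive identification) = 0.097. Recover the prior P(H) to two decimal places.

In odds form, posterior odds = prior odds × likelihood ratio, so prior odds = posterior odds ÷ LR.
Posterior odds = 0.097/(1−0.097) = 0.1074. LR = 0.57/0.40 = 1.4250.
Prior odds = 0.1074/1.4250 = 0.0754, so P(H) = 0.0754/(1+0.0754) ≈ 0.07.

P(H) = 0.07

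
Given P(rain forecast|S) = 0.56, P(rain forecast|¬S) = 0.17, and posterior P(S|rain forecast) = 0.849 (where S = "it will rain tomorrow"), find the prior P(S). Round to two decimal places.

P(S) = 0.63

In odds form, posterior odds = prior odds × likelihood ratio, so prior odds = posterior odds ÷ LR.
Posterior odds = 0.849/(1−0.849) = 5.6225. LR = 0.56/0.17 = 3.2941.
Prior odds = 5.6225/3.2941 = 1.7068, so P(S) = 1.7068/(1+1.7068) ≈ 0.63.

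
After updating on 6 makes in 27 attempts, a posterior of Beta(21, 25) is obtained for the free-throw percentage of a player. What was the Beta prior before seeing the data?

Beta(15, 4)

Under Beta–binomial conjugacy the posterior parameters are (a+s, b+f).
So a = 21 − 6 = 15 and b = 25 − 21 = 4.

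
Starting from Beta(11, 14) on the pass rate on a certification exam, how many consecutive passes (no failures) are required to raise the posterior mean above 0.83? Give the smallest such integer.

After k passes and 0 failures the posterior is Beta(11+k, 14), with mean (11+k)/(11+14+k).
Set (11+k)/(25+k) > 0.83 and solve: k > (0.83·25 − 11)/(1 − 0.83) = 57.353.
The smallest integer exceeding 57.353 is 58.

k = 58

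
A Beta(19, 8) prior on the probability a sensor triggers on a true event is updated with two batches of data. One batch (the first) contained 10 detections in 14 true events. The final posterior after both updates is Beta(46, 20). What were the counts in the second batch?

17 detections and 8 misses

Because Beta–binomial updating is additive in the counts, the combined data contributed (α_post−α_prior, β_post−β_prior) successes and failures.
Total across both batches: 46−19=27 detections, 20−8=12 misses.
Subtract the first batch: 27−10=17 detections and 12−4=8 misses.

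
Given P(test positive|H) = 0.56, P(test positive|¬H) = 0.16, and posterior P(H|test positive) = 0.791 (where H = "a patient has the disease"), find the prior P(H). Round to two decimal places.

In odds form, posterior odds = prior odds × likelihood ratio, so prior odds = posterior odds ÷ LR.
Posterior odds = 0.791/(1−0.791) = 3.7847. LR = 0.56/0.16 = 3.5000.
Prior odds = 3.7847/3.5000 = 1.0813, so P(H) = 1.0813/(1+1.0813) ≈ 0.52.

P(H) = 0.52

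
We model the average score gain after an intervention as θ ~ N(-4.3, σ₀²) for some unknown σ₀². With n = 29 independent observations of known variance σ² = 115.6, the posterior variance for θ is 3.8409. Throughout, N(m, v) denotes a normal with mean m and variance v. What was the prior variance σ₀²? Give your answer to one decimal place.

σ₀² = 105.4

Posterior precision equals prior precision plus data precision: 1/σ_n² = 1/σ₀² + n/σ².
So 1/σ₀² = 1/3.8409 − 29/115.6 = 0.260356 − 0.250865 = 0.009491.
Hence σ₀² = 1/0.009491 ≈ 105.4.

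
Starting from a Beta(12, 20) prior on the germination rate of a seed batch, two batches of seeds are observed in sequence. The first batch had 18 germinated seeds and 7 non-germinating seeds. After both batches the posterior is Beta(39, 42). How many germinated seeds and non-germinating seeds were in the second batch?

9 germinated seeds and 15 non-germinating seeds

Because Beta–binomial updating is additive in the counts, the combined data contributed (α_post−α_prior, β_post−β_prior) successes and failures.
Total across both batches: 39−12=27 germinated seeds, 42−20=22 non-germinating seeds.
Subtract the first batch: 27−18=9 germinated seeds and 22−7=15 non-germinating seeds.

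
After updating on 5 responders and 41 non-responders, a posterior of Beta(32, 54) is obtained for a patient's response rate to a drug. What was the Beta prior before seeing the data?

Beta is conjugate to the binomial likelihood: posterior = Beta(α+s, β+f).
Subtract the data counts: 32−5=27, 54−41=13.

Beta(27, 13)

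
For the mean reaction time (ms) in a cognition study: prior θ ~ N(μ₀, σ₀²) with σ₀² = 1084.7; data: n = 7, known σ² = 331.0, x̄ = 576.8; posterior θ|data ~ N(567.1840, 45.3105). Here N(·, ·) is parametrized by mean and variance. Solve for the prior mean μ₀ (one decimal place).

The posterior mean is a precision-weighted average: μ_n = (τ₀μ₀ + τ_data·x̄)/(τ₀+τ_data), with τ₀=1/σ₀² and τ_data=n/σ².
Here τ₀ = 1/1084.7 = 0.000922 and τ_data = 7/331.0 = 0.021148, so τ_n = 0.022070.
Rearranging for μ₀: μ₀ = (μ_n·τ_n − τ_data·x̄)/τ₀ = (567.1840·0.022070 − 0.021148·576.8) / 0.000922 = 0.319584/0.000922 ≈ 346.6.

μ₀ = 346.6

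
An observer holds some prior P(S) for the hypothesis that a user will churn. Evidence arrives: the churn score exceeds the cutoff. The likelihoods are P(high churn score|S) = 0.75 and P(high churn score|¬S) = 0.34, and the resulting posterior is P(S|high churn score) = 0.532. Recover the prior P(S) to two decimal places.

In odds form, posterior odds = prior odds × likelihood ratio, so prior odds = posterior odds ÷ LR.
Posterior odds = 0.532/(1−0.532) = 1.1368. LR = 0.75/0.34 = 2.2059.
Prior odds = 1.1368/2.2059 = 0.5153, so P(S) = 0.5153/(1+0.5153) ≈ 0.34.

P(S) = 0.34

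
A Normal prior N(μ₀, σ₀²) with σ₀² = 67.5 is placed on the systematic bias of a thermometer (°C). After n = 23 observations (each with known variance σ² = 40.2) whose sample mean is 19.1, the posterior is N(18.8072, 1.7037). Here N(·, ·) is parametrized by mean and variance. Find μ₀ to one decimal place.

With known observation variance, the Normal–Normal posterior has precision τ_n = τ₀ + n/σ² and mean μ_n = (τ₀μ₀ + (n/σ²)x̄)/τ_n.
Here τ₀ = 1/67.5 = 0.014815 and τ_data = 23/40.2 = 0.572139, so τ_n = 0.586954.
Rearranging for μ₀: μ₀ = (μ_n·τ_n − τ_data·x̄)/τ₀ = (18.8072·0.586954 − 0.572139·19.1) / 0.014815 = 0.111106/0.014815 ≈ 7.5.

μ₀ = 7.5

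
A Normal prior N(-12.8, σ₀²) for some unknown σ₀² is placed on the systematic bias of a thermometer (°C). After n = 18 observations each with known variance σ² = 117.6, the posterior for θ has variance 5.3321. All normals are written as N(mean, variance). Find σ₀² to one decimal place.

σ₀² = 29.0

Posterior precision equals prior precision plus data precision: 1/σ_n² = 1/σ₀² + n/σ².
So 1/σ₀² = 1/5.3321 − 18/117.6 = 0.187543 − 0.153061 = 0.034482.
Hence σ₀² = 1/0.034482 ≈ 29.0.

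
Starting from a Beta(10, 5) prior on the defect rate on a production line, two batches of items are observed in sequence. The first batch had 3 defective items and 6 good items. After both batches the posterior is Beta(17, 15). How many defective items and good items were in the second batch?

Because Beta–binomial updating is additive in the counts, the combined data contributed (α_post−α_prior, β_post−β_prior) successes and failures.
Total across both batches: 17−10=7 defective items, 15−5=10 good items.
Subtract the first batch: 7−3=4 defective items and 10−6=4 good items.

4 defective items and 4 good items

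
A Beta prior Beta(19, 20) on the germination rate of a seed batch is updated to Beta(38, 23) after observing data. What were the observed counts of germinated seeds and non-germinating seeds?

19 germinated seeds and 3 non-germinating seeds

Beta is conjugate to the binomial likelihood: posterior = Beta(a+s, b+f).
Match parameters: s=38−19=19, f=23−20=3.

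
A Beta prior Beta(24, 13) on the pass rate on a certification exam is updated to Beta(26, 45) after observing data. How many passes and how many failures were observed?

2 passes and 32 failures

Beta is conjugate to the binomial likelihood: posterior = Beta(α+s, β+f).
Match parameters: s=26−24=2, f=45−13=32.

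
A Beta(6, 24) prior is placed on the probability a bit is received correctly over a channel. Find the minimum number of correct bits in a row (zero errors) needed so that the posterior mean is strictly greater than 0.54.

k = 23

After k correct bits and 0 errors the posterior is Beta(6+k, 24), with mean (6+k)/(6+24+k).
Set (6+k)/(30+k) > 0.54 and solve: k > (0.54·30 − 6)/(1 − 0.54) = 22.174.
The smallest integer exceeding 22.174 is 23, and checking k=23: (29)/(53) = 0.5472 > 0.54.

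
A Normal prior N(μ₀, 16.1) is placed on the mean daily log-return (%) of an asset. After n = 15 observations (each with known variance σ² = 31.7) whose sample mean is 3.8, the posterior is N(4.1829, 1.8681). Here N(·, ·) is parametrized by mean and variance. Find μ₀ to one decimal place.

With known observation variance, the Normal–Normal posterior has precision τ_n = τ₀ + n/σ² and mean μ_n = (τ₀μ₀ + (n/σ²)x̄)/τ_n.
Here τ₀ = 1/16.1 = 0.062112 and τ_data = 15/31.7 = 0.473186, so τ_n = 0.535298.
Rearranging for μ₀: μ₀ = (μ_n·τ_n − τ_data·x̄)/τ₀ = (4.1829·0.535298 − 0.473186·3.8) / 0.062112 = 0.440991/0.062112 ≈ 7.1.

μ₀ = 7.1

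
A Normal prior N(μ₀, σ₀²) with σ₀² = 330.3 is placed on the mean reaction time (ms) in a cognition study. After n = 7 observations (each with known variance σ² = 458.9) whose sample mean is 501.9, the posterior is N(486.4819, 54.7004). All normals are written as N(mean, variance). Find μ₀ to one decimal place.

μ₀ = 408.8

With known observation variance, the Normal–Normal posterior has precision τ_n = τ₀ + n/σ² and mean μ_n = (τ₀μ₀ + (n/σ²)x̄)/τ_n.
Here τ₀ = 1/330.3 = 0.003028 and τ_data = 7/458.9 = 0.015254, so τ_n = 0.018282.
Rearranging for μ₀: μ₀ = (μ_n·τ_n − τ_data·x̄)/τ₀ = (486.4819·0.018282 − 0.015254·501.9) / 0.003028 = 1.237879/0.003028 ≈ 408.8.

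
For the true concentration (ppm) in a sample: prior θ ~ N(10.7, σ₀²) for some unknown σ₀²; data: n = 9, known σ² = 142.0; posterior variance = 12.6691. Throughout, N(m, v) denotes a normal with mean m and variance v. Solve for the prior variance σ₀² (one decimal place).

σ₀² = 64.3

Posterior precision equals prior precision plus data precision: 1/σ_n² = 1/σ₀² + n/σ².
So 1/σ₀² = 1/12.6691 − 9/142.0 = 0.078932 − 0.063380 = 0.015552.
Hence σ₀² = 1/0.015552 ≈ 64.3.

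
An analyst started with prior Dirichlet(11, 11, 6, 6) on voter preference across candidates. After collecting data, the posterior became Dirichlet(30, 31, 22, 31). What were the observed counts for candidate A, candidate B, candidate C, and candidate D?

counts (19, 20, 16, 25)

For a Dirichlet(α) prior with multinomial counts c, the posterior is Dirichlet(α + c) componentwise.
Counts are posterior − prior componentwise: 30−11=19, 31−11=20, 22−6=16, 31−6=25.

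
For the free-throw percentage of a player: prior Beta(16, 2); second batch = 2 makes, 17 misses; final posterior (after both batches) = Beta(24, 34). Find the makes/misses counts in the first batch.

6 makes and 15 misses

Because Beta–binomial updating is additive in the counts, the combined data contributed (α_post−α_prior, β_post−β_prior) successes and failures.
Total across both batches: 24−16=8 makes, 34−2=32 misses.
Subtract the second batch: 8−2=6 makes and 32−17=15 misses.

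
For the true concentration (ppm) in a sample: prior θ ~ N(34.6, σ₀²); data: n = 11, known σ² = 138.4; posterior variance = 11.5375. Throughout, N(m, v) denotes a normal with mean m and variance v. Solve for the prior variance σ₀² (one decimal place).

σ₀² = 139.0

For the Normal–Normal model with known σ², precisions add: τ_n = τ₀ + n/σ².
So 1/σ₀² = 1/11.5375 − 11/138.4 = 0.086674 − 0.079480 = 0.007194.
Hence σ₀² = 1/0.007194 ≈ 139.0.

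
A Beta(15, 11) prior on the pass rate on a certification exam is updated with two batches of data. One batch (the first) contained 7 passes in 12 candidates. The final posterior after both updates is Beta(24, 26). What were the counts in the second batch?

2 passes and 10 failures

Sequential conjugate updates are equivalent to a single update on the pooled data, so total successes = posterior α − prior α and total failures = posterior β − prior β.
Total across both batches: 24−15=9 passes, 26−11=15 failures.
Subtract the first batch: 9−7=2 passes and 15−5=10 failures.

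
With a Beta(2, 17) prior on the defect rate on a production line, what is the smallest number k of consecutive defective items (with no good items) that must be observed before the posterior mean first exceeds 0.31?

After k defective items and 0 good items the posterior is Beta(2+k, 17), with mean (2+k)/(2+17+k).
Set (2+k)/(19+k) > 0.31 and solve: k > (0.31·19 − 2)/(1 − 0.31) = 5.638.
The smallest integer exceeding 5.638 is 6.

k = 6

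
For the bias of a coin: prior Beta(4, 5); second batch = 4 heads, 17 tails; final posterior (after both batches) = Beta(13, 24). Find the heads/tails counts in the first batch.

5 heads and 2 tails

Because Beta–binomial updating is additive in the counts, the combined data contributed (α_post−α_prior, β_post−β_prior) successes and failures.
Total across both batches: 13−4=9 heads, 24−5=19 tails.
Subtract the second batch: 9−4=5 heads and 19−17=2 tails.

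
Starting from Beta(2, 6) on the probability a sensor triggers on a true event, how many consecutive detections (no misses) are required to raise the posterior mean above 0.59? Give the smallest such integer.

After k detections and 0 misses the posterior is Beta(2+k, 6), with mean (2+k)/(2+6+k).
Set (2+k)/(8+k) > 0.59 and solve: k > (0.59·8 − 2)/(1 − 0.59) = 6.634.
The smallest integer exceeding 6.634 is 7.

k = 7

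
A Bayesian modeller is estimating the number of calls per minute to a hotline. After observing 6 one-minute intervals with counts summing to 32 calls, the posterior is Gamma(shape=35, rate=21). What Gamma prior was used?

Gamma–Poisson conjugacy: posterior shape = α + Σxᵢ, posterior rate = β + n.
So α = 35 − 32 = 3 and β = 21 − 6 = 15.

Gamma(shape=3, rate=15)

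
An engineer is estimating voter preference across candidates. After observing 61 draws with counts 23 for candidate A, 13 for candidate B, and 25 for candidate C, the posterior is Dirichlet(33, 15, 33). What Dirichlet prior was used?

For a Dirichlet(α) prior with multinomial counts c, the posterior is Dirichlet(α + c) componentwise.
Subtract each count from the matching posterior parameter: 33−23=10, 15−13=2, 33−25=8.

Dirichlet(10, 2, 8)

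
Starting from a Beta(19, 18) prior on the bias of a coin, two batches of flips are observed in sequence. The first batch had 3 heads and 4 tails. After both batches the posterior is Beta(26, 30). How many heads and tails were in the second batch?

Because Beta–binomial updating is additive in the counts, the combined data contributed (α_post−α_prior, β_post−β_prior) successes and failures.
Total across both batches: 26−19=7 heads, 30−18=12 tails.
Subtract the first batch: 7−3=4 heads and 12−4=8 tails.

4 heads and 8 tails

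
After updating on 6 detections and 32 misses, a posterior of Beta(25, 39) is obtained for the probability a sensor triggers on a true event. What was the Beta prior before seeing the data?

Beta(19, 7)

Beta is conjugate to the binomial likelihood: posterior = Beta(a+s, b+f).
Subtract the data counts: 25−6=19, 39−32=7.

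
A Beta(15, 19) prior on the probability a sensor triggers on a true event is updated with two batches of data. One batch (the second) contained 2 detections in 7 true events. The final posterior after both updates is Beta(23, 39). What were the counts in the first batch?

6 detections and 15 misses

Because Beta–binomial updating is additive in the counts, the combined data contributed (α_post−α_prior, β_post−β_prior) successes and failures.
Total across both batches: 23−15=8 detections, 39−19=20 misses.
Subtract the second batch: 8−2=6 detections and 20−5=15 misses.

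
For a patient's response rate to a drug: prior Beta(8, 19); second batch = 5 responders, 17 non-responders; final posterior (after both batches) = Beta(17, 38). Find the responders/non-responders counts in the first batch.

4 responders and 2 non-responders

Because Beta–binomial updating is additive in the counts, the combined data contributed (α_post−α_prior, β_post−β_prior) successes and failures.
Total across both batches: 17−8=9 responders, 38−19=19 non-responders.
Subtract the second batch: 9−5=4 responders and 19−17=2 non-responders.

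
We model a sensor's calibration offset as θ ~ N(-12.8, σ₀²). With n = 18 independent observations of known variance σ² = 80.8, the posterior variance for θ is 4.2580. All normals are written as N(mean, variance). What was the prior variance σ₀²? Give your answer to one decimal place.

σ₀² = 82.8

Posterior precision equals prior precision plus data precision: 1/σ_n² = 1/σ₀² + n/σ².
So 1/σ₀² = 1/4.2580 − 18/80.8 = 0.234852 − 0.222772 = 0.012080.
Hence σ₀² = 1/0.012080 ≈ 82.8.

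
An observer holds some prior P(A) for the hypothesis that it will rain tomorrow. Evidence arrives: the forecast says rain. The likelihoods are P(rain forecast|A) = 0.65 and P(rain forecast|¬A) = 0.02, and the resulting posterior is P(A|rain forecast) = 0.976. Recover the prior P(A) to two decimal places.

In odds form, posterior odds = prior odds × likelihood ratio, so prior odds = posterior odds ÷ LR.
Posterior odds = 0.976/(1−0.976) = 40.6667. LR = 0.65/0.02 = 32.5000.
Prior odds = 40.6667/32.5000 = 1.2513, so P(A) = 1.2513/(1+1.2513) ≈ 0.56.

P(A) = 0.56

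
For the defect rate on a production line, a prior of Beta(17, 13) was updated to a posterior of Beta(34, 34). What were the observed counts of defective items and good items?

17 defective items and 21 good items

A Beta(a, b) prior with s successes and f failures in binomial data gives a Beta(a+s, b+f) posterior.
So s = 34 − 17 = 17 and f = 34 − 13 = 21.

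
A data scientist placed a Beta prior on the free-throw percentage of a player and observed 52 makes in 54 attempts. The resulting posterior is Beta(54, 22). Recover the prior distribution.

Beta(2, 20)

Beta is conjugate to the binomial likelihood: posterior = Beta(a+s, b+f).
Subtract the data counts: 54−52=2, 22−2=20.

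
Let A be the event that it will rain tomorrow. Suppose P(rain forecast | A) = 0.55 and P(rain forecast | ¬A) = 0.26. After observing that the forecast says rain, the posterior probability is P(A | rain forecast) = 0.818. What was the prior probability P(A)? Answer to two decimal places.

In odds form, posterior odds = prior odds × likelihood ratio, so prior odds = posterior odds ÷ LR.
Posterior odds = 0.818/(1−0.818) = 4.4945. LR = 0.55/0.26 = 2.1154.
Prior odds = 4.4945/2.1154 = 2.1247, so P(A) = 2.1247/(1+2.1247) ≈ 0.68.

P(A) = 0.68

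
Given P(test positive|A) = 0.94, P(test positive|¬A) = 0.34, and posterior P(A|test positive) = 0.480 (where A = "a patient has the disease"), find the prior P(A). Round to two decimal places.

P(A) = 0.25

In odds form, posterior odds = prior odds × likelihood ratio, so prior odds = posterior odds ÷ LR.
Posterior odds = 0.480/(1−0.480) = 0.9231. LR = 0.94/0.34 = 2.7647.
Prior odds = 0.9231/2.7647 = 0.3339, so P(A) = 0.3339/(1+0.3339) ≈ 0.25.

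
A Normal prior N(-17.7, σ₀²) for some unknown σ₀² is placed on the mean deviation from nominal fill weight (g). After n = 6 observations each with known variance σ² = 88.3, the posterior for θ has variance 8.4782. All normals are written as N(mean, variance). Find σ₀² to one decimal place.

For the Normal–Normal model with known σ², precisions add: τ_n = τ₀ + n/σ².
So 1/σ₀² = 1/8.4782 − 6/88.3 = 0.117950 − 0.067950 = 0.050000.
Hence σ₀² = 1/0.050000 ≈ 20.0.

σ₀² = 20.0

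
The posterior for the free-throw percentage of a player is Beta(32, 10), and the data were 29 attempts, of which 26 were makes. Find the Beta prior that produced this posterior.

Beta is conjugate to the binomial likelihood: posterior = Beta(α+s, β+f).
So α = 32 − 26 = 6 and β = 10 − 3 = 7.

Beta(6, 7)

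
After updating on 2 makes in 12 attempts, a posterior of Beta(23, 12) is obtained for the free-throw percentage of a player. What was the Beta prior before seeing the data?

Beta is conjugate to the binomial likelihood: posterior = Beta(α+s, β+f).
Subtract the data counts: 23−2=21, 12−10=2.

Beta(21, 2)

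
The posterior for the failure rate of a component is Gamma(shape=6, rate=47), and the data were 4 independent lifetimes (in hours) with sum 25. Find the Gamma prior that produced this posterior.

Gamma–exponential conjugacy: posterior shape = α + n, posterior rate = β + Σtᵢ.
So α = 6 − 4 = 2 and β = 47 − 25 = 22.

Gamma(shape=2, rate=22)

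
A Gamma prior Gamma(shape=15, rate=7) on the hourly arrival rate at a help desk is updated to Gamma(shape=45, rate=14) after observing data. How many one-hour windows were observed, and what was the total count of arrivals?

Gamma–Poisson conjugacy: posterior shape = α + Σxᵢ, posterior rate = β + n.
Matching: Σxᵢ = 45 − 15 = 30 and n = 14 − 7 = 7.

n = 7 one-hour windows with total 30 arrivals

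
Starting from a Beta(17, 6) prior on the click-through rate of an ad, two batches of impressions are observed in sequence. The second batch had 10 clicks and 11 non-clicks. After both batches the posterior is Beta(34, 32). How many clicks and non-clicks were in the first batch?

Because Beta–binomial updating is additive in the counts, the combined data contributed (α_post−α_prior, β_post−β_prior) successes and failures.
Total across both batches: 34−17=17 clicks, 32−6=26 non-clicks.
Subtract the second batch: 17−10=7 clicks and 26−11=15 non-clicks.

7 clicks and 15 non-clicks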